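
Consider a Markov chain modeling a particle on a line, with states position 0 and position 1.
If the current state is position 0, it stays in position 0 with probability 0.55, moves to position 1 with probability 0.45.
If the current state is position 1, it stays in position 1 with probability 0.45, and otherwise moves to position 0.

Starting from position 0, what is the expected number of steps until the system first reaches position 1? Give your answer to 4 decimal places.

Let t(s) be the expected number of steps to first reach position 1 from state s, with t(position 1) = 0. Conditioning on the first step:
t(position 0) = 1 + 0.55·t(position 0)
Solving: t(position 0) = 2.2222.
Expected steps from position 0 to position 1: 2.2222.

2.2222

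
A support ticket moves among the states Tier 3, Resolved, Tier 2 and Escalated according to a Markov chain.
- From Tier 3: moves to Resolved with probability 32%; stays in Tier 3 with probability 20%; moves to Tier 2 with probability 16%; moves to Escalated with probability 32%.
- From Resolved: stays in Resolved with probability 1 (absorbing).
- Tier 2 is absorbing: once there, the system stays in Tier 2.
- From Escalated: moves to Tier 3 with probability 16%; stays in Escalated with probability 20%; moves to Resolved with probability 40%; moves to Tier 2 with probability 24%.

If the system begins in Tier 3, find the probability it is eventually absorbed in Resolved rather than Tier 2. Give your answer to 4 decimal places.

Let h(s) be the probability of absorption at Resolved starting from transient state s. Then h(Resolved) = 1 and h(Tier 2) = 0. By first-step analysis:
h(Tier 3) = 0.2·h(Tier 3) + 0.32·1 + 0.16·0 + 0.32·h(Escalated)
h(Escalated) = 0.16·h(Tier 3) + 0.4·1 + 0.24·0 + 0.2·h(Escalated)
Solving: h(Tier 3) = 0.6522, h(Escalated) = 0.6304.
Starting from Tier 3, the probability is 0.6522.

0.6522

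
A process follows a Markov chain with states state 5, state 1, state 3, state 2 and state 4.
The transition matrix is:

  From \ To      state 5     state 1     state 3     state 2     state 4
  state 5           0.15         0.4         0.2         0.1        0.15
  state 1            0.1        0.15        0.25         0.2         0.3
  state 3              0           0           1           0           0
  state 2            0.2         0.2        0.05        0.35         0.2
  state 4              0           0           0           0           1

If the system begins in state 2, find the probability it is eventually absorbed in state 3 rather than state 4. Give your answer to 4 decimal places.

Let h(s) be the probability of absorption at state 3 starting from transient state s. Then h(state 3) = 1 and h(state 4) = 0. By first-step analysis:
h(state 5) = 0.15·h(state 5) + 0.4·h(state 1) + 0.2·1 + 0.1·h(state 2) + 0.15·0
h(state 1) = 0.1·h(state 5) + 0.15·h(state 1) + 0.25·1 + 0.2·h(state 2) + 0.3·0
h(state 2) = 0.2·h(state 5) + 0.2·h(state 1) + 0.05·1 + 0.35·h(state 2) + 0.2·0
Solving: h(state 5) = 0.4825, h(state 1) = 0.4354, h(state 2) = 0.3594.
Starting from state 2, the probability is 0.3594.

0.3594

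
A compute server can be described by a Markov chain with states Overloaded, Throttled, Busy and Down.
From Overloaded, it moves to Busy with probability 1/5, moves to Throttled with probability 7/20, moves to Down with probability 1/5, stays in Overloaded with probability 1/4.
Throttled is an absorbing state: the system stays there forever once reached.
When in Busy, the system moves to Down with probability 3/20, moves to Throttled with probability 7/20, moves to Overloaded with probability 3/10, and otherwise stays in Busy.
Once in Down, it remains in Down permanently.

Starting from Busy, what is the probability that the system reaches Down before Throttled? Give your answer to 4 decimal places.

Let h(s) be the probability of absorption at Down starting from transient state s. Then h(Down) = 1 and h(Throttled) = 0. By first-step analysis:
h(Overloaded) = 0.25·h(Overloaded) + 0.35·0 + 0.2·h(Busy) + 0.2·1
h(Busy) = 0.3·h(Overloaded) + 0.35·0 + 0.2·h(Busy) + 0.15·1
Solving: h(Overloaded) = 0.3519, h(Busy) = 0.3194.
Starting from Busy, the probability is 0.3194.

0.3194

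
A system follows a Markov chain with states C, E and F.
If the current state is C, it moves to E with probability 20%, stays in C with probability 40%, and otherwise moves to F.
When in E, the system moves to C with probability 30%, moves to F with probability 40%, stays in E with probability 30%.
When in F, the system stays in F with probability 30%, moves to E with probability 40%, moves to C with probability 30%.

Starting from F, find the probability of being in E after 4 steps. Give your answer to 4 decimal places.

0.3030

Propagate the distribution vector 4 steps from F.
After 0 steps: (0.0000, 0.0000, 1.0000)
After 1 step: (0.3000, 0.4000, 0.3000)
After 2 steps: (0.3300, 0.3000, 0.3700)
After 3 steps: (0.3330, 0.3040, 0.3630)
After 4 steps: (0.3333, 0.3030, 0.3637)
P(in E after 4 steps) = 0.3030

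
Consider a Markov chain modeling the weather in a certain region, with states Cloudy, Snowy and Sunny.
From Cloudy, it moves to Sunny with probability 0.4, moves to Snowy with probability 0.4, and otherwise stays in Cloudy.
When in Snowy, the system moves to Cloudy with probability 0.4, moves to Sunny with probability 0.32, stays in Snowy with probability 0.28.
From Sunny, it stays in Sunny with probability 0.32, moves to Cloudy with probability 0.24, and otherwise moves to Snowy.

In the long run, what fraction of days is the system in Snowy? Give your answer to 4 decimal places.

Let the stationary distribution be π with π = πP and π_1 + π_2 + π_3 = 1.
π_1 = 0.2·π_1 + 0.4·π_2 + 0.24·π_3
π_2 = 0.4·π_1 + 0.28·π_2 + 0.44·π_3
Solving with the normalization constraint gives π = (0.2876, 0.3694, 0.3430).
So the stationary probability of Snowy is 0.3694.

0.3694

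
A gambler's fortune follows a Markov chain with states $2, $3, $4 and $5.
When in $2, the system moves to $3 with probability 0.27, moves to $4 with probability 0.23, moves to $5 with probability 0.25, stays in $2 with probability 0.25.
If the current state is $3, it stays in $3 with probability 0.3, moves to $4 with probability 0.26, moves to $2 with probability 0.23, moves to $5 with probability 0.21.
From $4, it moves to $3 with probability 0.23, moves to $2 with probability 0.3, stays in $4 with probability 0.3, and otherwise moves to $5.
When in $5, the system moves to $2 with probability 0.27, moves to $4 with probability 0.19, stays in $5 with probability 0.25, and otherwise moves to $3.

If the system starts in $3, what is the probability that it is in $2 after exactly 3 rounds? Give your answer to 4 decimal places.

0.2613

Propagate the distribution vector 3 rounds from $3.
After 0 rounds: (0.0000, 1.0000, 0.0000, 0.0000)
After 1 round: (0.2300, 0.3000, 0.2600, 0.2100)
After 2 rounds: (0.2612, 0.2728, 0.2488, 0.2172)
After 3 rounds: (0.2613, 0.2726, 0.2469, 0.2192)
P(in $2 after 3 rounds) = 0.2613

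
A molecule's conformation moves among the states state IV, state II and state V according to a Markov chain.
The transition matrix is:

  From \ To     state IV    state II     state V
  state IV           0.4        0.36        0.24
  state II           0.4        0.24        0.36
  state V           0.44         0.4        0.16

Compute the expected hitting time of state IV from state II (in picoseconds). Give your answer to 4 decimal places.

2.4272

Let t(s) be the expected number of picoseconds to first reach state IV from state s, with t(state IV) = 0. Conditioning on the first picosecond:
t(state II) = 1 + 0.24·t(state II) + 0.36·t(state V)
t(state V) = 1 + 0.4·t(state II) + 0.16·t(state V)
Solving: t(state II) = 2.4272, t(state V) = 2.3463.
Expected picoseconds from state II to state IV: 2.4272.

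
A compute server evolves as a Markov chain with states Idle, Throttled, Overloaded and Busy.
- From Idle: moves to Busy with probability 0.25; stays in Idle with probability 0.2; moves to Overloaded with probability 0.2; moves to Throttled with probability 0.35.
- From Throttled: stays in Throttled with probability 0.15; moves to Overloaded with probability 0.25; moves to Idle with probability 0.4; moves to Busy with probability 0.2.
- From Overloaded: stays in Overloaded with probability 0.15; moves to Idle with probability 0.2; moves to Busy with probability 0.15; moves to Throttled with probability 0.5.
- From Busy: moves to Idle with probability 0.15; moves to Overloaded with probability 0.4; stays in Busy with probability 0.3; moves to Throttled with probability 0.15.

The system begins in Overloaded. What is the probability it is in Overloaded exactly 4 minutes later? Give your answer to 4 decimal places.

Propagate the distribution vector 4 minutes from Overloaded.
After 0 minutes: (0.0000, 0.0000, 1.0000, 0.0000)
After 1 minute: (0.2000, 0.5000, 0.1500, 0.1500)
After 2 minutes: (0.2925, 0.2425, 0.2475, 0.2175)
After 3 minutes: (0.2376, 0.2951, 0.2433, 0.2240)
After 4 minutes: (0.2478, 0.2827, 0.2474, 0.2221)
P(in Overloaded after 4 minutes) = 0.2474

0.2474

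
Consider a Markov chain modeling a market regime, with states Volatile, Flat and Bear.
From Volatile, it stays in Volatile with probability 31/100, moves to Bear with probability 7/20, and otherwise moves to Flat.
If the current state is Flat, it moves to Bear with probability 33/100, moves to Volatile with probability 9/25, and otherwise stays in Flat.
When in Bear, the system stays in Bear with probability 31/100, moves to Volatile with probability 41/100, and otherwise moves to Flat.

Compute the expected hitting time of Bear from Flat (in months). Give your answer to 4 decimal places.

2.9686

Let t(s) be the expected number of months to first reach Bear from state s, with t(Bear) = 0. Conditioning on the first month:
t(Volatile) = 1 + 0.31·t(Volatile) + 0.34·t(Flat)
t(Flat) = 1 + 0.36·t(Volatile) + 0.31·t(Flat)
Solving: t(Volatile) = 2.9121, t(Flat) = 2.9686.
Expected months from Flat to Bear: 2.9686.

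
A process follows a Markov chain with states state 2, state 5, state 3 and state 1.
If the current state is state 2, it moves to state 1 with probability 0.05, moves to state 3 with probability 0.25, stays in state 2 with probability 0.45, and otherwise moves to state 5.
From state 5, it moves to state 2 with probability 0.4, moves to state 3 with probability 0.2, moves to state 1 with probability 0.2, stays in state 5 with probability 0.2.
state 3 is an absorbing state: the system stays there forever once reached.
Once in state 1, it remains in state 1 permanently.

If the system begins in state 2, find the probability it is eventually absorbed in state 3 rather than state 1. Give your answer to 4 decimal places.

0.7353

Let h(s) be the probability of absorption at state 3 starting from transient state s. Then h(state 3) = 1 and h(state 1) = 0. By first-step analysis:
h(state 2) = 0.45·h(state 2) + 0.25·h(state 5) + 0.25·1 + 0.05·0
h(state 5) = 0.4·h(state 2) + 0.2·h(state 5) + 0.2·1 + 0.2·0
Solving: h(state 2) = 0.7353, h(state 5) = 0.6176.
Starting from state 2, the probability is 0.7353.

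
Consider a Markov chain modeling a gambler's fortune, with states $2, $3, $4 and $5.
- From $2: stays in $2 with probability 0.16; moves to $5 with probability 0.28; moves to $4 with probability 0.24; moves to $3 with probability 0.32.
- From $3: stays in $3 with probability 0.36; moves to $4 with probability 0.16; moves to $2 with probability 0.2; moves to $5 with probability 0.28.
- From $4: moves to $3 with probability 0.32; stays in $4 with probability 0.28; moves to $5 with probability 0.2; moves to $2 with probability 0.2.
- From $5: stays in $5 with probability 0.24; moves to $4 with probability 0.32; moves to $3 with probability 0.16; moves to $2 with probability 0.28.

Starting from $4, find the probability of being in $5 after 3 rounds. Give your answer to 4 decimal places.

Propagate the distribution vector 3 rounds from $4.
After 0 rounds: (0.0000, 0.0000, 1.0000, 0.0000)
After 1 round: (0.2000, 0.3200, 0.2800, 0.2000)
After 2 rounds: (0.2080, 0.3008, 0.2416, 0.2496)
After 3 rounds: (0.2116, 0.2921, 0.2456, 0.2507)
P(in $5 after 3 rounds) = 0.2507

0.2507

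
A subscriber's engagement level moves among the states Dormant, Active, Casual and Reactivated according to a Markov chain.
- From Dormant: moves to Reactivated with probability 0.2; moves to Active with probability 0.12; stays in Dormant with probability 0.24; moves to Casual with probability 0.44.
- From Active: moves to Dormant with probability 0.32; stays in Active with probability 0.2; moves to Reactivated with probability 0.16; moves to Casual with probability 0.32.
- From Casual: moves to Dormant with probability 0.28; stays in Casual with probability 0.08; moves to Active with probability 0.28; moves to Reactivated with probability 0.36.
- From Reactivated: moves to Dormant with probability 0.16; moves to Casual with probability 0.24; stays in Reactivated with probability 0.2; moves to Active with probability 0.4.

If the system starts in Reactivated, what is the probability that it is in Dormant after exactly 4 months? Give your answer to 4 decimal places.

Propagate the distribution vector 4 months from Reactivated.
After 0 months: (0.0000, 0.0000, 0.0000, 1.0000)
After 1 month: (0.1600, 0.4000, 0.2400, 0.2000)
After 2 months: (0.2656, 0.2464, 0.2656, 0.2224)
After 3 months: (0.2525, 0.2445, 0.2703, 0.2326)
After 4 months: (0.2518, 0.2480, 0.2668, 0.2335)
P(in Dormant after 4 months) = 0.2518

0.2518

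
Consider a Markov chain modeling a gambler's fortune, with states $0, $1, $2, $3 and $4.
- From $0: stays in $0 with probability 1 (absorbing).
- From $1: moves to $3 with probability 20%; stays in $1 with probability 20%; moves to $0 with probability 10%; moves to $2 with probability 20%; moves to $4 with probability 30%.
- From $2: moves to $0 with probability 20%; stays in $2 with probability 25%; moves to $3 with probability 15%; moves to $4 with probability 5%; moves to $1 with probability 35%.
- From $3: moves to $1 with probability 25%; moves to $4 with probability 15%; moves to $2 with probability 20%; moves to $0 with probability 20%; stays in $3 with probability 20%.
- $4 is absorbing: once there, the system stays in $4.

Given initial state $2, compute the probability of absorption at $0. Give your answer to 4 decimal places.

0.5506

Let h(s) be the probability of absorption at $0 starting from transient state s. Then h($0) = 1 and h($4) = 0. By first-step analysis:
h($1) = 0.1·1 + 0.2·h($1) + 0.2·h($2) + 0.2·h($3) + 0.3·0
h($2) = 0.2·1 + 0.35·h($1) + 0.25·h($2) + 0.15·h($3) + 0.05·0
h($3) = 0.2·1 + 0.25·h($1) + 0.2·h($2) + 0.2·h($3) + 0.15·0
Solving: h($1) = 0.3900, h($2) = 0.5506, h($3) = 0.5095.
Starting from $2, the probability is 0.5506.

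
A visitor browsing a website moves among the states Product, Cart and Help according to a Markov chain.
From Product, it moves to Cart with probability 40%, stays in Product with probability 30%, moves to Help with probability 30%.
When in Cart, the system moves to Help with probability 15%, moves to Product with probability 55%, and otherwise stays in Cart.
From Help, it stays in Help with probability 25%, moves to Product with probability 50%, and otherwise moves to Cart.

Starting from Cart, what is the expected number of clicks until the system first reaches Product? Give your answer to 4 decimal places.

Let t(s) be the expected number of clicks to first reach Product from state s, with t(Product) = 0. Conditioning on the first click:
t(Cart) = 1 + 0.3·t(Cart) + 0.15·t(Help)
t(Help) = 1 + 0.25·t(Cart) + 0.25·t(Help)
Solving: t(Cart) = 1.8462, t(Help) = 1.9487.
Expected clicks from Cart to Product: 1.8462.

1.8462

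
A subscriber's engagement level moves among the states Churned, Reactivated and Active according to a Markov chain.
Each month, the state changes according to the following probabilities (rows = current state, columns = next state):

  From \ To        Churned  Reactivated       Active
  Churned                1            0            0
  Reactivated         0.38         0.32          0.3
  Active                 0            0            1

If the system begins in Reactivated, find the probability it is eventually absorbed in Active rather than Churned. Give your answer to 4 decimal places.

Let h(s) be the probability of absorption at Active starting from transient state s. Then h(Active) = 1 and h(Churned) = 0. By first-step analysis:
h(Reactivated) = 0.38·0 + 0.32·h(Reactivated) + 0.3·1
Solving: h(Reactivated) = 0.4412.
Starting from Reactivated, the probability is 0.4412.

0.4412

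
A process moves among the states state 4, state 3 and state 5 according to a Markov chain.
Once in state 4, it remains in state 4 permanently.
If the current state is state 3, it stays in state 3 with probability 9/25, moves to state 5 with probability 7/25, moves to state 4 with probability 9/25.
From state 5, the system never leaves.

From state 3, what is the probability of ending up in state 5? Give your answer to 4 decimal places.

0.4375

Let h(s) be the probability of absorption at state 5 starting from transient state s. Then h(state 5) = 1 and h(state 4) = 0. By first-step analysis:
h(state 3) = 0.36·0 + 0.36·h(state 3) + 0.28·1
Solving: h(state 3) = 0.4375.
Starting from state 3, the probability is 0.4375.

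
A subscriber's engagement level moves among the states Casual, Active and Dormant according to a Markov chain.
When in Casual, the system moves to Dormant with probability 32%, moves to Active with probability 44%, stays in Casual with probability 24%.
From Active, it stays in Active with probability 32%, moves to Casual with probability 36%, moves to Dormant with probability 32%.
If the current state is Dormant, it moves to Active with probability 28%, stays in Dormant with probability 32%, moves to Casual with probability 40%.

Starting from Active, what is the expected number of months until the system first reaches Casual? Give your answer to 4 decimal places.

Let t(s) be the expected number of months to first reach Casual from state s, with t(Casual) = 0. Conditioning on the first month:
t(Active) = 1 + 0.32·t(Active) + 0.32·t(Dormant)
t(Dormant) = 1 + 0.28·t(Active) + 0.32·t(Dormant)
Solving: t(Active) = 2.6824, t(Dormant) = 2.5751.
Expected months from Active to Casual: 2.6824.

2.6824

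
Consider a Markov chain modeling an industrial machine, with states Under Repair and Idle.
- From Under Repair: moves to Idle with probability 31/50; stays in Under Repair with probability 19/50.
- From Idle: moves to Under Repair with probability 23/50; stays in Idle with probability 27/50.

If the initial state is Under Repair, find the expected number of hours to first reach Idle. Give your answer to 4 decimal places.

Let t(s) be the expected number of hours to first reach Idle from state s, with t(Idle) = 0. Conditioning on the first hour:
t(Under Repair) = 1 + 0.38·t(Under Repair)
Solving: t(Under Repair) = 1.6129.
Expected hours from Under Repair to Idle: 1.6129.

1.6129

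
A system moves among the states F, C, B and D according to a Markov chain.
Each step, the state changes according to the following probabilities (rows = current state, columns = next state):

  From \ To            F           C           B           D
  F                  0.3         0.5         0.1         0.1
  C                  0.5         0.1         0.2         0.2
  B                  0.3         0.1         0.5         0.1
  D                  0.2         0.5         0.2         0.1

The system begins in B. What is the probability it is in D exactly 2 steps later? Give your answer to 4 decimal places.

Propagate the distribution vector 2 steps from B.
After 0 steps: (0.0000, 0.0000, 1.0000, 0.0000)
After 1 step: (0.3000, 0.1000, 0.5000, 0.1000)
After 2 steps: (0.3100, 0.2600, 0.3200, 0.1100)
P(in D after 2 steps) = 0.1100

0.1100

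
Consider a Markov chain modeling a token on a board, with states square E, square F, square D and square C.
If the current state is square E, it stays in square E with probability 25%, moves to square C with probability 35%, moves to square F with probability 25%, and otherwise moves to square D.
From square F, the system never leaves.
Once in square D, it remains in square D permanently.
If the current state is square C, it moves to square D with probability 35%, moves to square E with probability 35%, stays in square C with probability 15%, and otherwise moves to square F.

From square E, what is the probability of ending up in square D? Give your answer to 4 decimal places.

Let h(s) be the probability of absorption at square D starting from transient state s. Then h(square D) = 1 and h(square F) = 0. By first-step analysis:
h(square E) = 0.25·h(square E) + 0.25·0 + 0.15·1 + 0.35·h(square C)
h(square C) = 0.35·h(square E) + 0.15·0 + 0.35·1 + 0.15·h(square C)
Solving: h(square E) = 0.4854, h(square C) = 0.6117.
Starting from square E, the probability is 0.4854.

0.4854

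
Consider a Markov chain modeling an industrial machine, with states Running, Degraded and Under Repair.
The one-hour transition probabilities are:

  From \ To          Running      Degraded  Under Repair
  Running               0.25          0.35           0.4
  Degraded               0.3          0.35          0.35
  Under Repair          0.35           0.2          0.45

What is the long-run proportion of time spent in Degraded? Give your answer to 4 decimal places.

Let the stationary distribution be π with π = πP and π_1 + π_2 + π_3 = 1.
π_1 = 0.25·π_1 + 0.3·π_2 + 0.35·π_3
π_2 = 0.35·π_1 + 0.35·π_2 + 0.2·π_3
Solving with the normalization constraint gives π = (0.3050, 0.2891, 0.4058).
So the stationary probability of Degraded is 0.2891.

0.2891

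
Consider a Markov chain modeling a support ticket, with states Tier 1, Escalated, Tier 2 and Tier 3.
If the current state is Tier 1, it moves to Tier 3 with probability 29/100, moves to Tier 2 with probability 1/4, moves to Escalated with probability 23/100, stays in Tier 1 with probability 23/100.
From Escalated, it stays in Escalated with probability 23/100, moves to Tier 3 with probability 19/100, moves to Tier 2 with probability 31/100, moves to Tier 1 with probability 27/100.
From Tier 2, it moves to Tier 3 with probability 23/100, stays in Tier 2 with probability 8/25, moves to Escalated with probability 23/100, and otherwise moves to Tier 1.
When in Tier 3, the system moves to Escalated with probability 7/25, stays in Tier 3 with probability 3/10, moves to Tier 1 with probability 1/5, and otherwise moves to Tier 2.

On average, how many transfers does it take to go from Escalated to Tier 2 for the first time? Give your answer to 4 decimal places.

Let t(s) be the expected number of transfers to first reach Tier 2 from state s, with t(Tier 2) = 0. Conditioning on the first transfer:
t(Tier 1) = 1 + 0.23·t(Tier 1) + 0.23·t(Escalated) + 0.29·t(Tier 3)
t(Escalated) = 1 + 0.27·t(Tier 1) + 0.23·t(Escalated) + 0.19·t(Tier 3)
t(Tier 3) = 1 + 0.2·t(Tier 1) + 0.28·t(Escalated) + 0.3·t(Tier 3)
Solving: t(Tier 1) = 3.8978, t(Escalated) = 3.6534, t(Tier 3) = 4.0036.
Expected transfers from Escalated to Tier 2: 3.6534.

3.6534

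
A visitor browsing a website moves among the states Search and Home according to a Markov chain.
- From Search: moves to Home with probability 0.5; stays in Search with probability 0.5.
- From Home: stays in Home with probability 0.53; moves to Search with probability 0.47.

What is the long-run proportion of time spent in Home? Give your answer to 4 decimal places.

0.5155

Let the stationary distribution be π with π = πP and π_1 + π_2 = 1.
π_1 = 0.5·π_1 + 0.47·π_2
Solving with the normalization constraint gives π = (0.4845, 0.5155).
So the stationary probability of Home is 0.5155.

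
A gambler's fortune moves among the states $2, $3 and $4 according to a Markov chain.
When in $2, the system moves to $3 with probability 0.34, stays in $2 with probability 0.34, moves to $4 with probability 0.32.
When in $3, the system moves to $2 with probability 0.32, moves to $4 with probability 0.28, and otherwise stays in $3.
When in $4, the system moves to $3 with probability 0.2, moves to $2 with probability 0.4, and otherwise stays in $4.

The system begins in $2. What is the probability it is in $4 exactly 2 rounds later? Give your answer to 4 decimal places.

Sum over the intermediate state after 1 round:
P = P($2→$2)·P($2→$4) + P($2→$3)·P($3→$4) + P($2→$4)·P($4→$4)
  = 0.34×0.32 + 0.34×0.28 + 0.32×0.4
  = 0.1088 + 0.0952 + 0.1280 = 0.3320

0.3320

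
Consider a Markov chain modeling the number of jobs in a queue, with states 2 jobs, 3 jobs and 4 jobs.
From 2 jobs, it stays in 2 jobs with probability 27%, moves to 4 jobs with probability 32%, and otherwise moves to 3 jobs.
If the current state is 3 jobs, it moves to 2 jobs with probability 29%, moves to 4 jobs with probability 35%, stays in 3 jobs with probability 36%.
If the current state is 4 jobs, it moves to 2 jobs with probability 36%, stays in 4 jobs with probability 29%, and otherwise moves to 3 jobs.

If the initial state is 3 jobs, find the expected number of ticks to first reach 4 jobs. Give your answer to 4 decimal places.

Let t(s) be the expected number of ticks to first reach 4 jobs from state s, with t(4 jobs) = 0. Conditioning on the first tick:
t(2 jobs) = 1 + 0.27·t(2 jobs) + 0.41·t(3 jobs)
t(3 jobs) = 1 + 0.29·t(2 jobs) + 0.36·t(3 jobs)
Solving: t(2 jobs) = 3.0146, t(3 jobs) = 2.9285.
Expected ticks from 3 jobs to 4 jobs: 2.9285.

2.9285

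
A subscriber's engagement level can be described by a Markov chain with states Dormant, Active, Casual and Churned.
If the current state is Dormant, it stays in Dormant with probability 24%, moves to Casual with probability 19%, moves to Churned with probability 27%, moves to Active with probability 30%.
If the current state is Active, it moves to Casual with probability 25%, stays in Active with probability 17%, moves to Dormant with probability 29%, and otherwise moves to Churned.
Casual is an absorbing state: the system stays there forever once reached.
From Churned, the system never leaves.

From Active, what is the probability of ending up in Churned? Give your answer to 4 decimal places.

0.5493

Let h(s) be the probability of absorption at Churned starting from transient state s. Then h(Churned) = 1 and h(Casual) = 0. By first-step analysis:
h(Dormant) = 0.24·h(Dormant) + 0.3·h(Active) + 0.19·0 + 0.27·1
h(Active) = 0.29·h(Dormant) + 0.17·h(Active) + 0.25·0 + 0.29·1
Solving: h(Dormant) = 0.5721, h(Active) = 0.5493.
Starting from Active, the probability is 0.5493.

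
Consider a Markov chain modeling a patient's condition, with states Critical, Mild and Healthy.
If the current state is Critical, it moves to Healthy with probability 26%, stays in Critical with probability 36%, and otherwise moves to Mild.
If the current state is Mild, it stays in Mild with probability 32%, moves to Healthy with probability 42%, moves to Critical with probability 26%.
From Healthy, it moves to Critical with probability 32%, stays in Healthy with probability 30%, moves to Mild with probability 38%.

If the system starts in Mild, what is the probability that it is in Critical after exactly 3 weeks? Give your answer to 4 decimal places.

Propagate the distribution vector 3 weeks from Mild.
After 0 weeks: (0.0000, 1.0000, 0.0000)
After 1 week: (0.2600, 0.3200, 0.4200)
After 2 weeks: (0.3112, 0.3608, 0.3280)
After 3 weeks: (0.3108, 0.3584, 0.3308)
P(in Critical after 3 weeks) = 0.3108

0.3108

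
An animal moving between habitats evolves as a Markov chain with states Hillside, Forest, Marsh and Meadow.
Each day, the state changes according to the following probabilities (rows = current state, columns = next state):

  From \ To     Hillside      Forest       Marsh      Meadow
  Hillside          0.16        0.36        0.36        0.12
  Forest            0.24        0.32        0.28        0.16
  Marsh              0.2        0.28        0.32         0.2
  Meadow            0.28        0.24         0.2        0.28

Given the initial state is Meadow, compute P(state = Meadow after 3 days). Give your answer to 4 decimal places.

Propagate the distribution vector 3 days from Meadow.
After 0 days: (0.0000, 0.0000, 0.0000, 1.0000)
After 1 day: (0.2800, 0.2400, 0.2000, 0.2800)
After 2 days: (0.2208, 0.3008, 0.2880, 0.1904)
After 3 days: (0.2184, 0.3021, 0.2940, 0.1855)
P(in Meadow after 3 days) = 0.1855

0.1855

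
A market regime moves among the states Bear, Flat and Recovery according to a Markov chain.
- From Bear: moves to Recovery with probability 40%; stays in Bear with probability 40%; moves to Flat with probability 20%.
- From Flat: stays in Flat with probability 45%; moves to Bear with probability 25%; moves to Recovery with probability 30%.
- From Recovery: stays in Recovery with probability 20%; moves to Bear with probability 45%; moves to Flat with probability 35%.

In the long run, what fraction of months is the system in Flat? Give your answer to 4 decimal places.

0.3279

Let the stationary distribution be π with π = πP and π_1 + π_2 + π_3 = 1.
π_1 = 0.4·π_1 + 0.25·π_2 + 0.45·π_3
π_2 = 0.2·π_1 + 0.45·π_2 + 0.35·π_3
Solving with the normalization constraint gives π = (0.3661, 0.3279, 0.3060).
So the stationary probability of Flat is 0.3279.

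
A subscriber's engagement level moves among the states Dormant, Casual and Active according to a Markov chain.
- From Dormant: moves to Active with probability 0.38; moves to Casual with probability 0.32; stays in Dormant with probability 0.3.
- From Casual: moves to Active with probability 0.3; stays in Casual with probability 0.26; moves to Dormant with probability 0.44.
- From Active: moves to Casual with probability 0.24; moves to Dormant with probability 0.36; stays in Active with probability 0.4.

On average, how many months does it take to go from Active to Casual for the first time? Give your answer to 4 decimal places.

3.7429

Let t(s) be the expected number of months to first reach Casual from state s, with t(Casual) = 0. Conditioning on the first month:
t(Dormant) = 1 + 0.3·t(Dormant) + 0.38·t(Active)
t(Active) = 1 + 0.36·t(Dormant) + 0.4·t(Active)
Solving: t(Dormant) = 3.4605, t(Active) = 3.7429.
Expected months from Active to Casual: 3.7429.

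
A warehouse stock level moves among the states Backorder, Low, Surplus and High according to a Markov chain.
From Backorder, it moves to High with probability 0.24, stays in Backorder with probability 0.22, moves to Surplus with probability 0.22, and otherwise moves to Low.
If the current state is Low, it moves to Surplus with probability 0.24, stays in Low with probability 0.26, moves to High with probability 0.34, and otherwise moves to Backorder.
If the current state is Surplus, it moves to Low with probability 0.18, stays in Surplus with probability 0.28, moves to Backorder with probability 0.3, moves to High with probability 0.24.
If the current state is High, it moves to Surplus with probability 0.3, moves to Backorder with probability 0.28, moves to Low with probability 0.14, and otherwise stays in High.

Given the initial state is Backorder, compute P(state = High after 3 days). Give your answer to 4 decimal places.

Propagate the distribution vector 3 days from Backorder.
After 0 days: (1.0000, 0.0000, 0.0000, 0.0000)
After 1 day: (0.2200, 0.3200, 0.2200, 0.2400)
After 2 days: (0.2328, 0.2268, 0.2588, 0.2816)
After 3 days: (0.2440, 0.2195, 0.2626, 0.2739)
P(in High after 3 days) = 0.2739

0.2739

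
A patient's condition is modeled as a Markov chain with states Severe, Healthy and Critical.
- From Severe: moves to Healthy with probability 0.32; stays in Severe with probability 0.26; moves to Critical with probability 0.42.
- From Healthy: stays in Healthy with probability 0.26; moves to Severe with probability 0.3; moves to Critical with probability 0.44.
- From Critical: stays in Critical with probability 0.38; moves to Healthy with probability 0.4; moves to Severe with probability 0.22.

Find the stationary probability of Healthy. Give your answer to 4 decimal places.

Let the stationary distribution be π with π = πP and π_1 + π_2 + π_3 = 1.
π_1 = 0.26·π_1 + 0.3·π_2 + 0.22·π_3
π_2 = 0.32·π_1 + 0.26·π_2 + 0.4·π_3
Solving with the normalization constraint gives π = (0.2569, 0.3328, 0.4102).
So the stationary probability of Healthy is 0.3328.

0.3328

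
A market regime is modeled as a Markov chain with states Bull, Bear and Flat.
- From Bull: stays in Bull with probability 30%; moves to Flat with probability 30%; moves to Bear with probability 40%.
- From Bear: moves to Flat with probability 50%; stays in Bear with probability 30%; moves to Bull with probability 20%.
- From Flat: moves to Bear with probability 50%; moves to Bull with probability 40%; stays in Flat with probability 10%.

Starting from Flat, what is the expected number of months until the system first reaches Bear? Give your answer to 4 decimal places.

Let t(s) be the expected number of months to first reach Bear from state s, with t(Bear) = 0. Conditioning on the first month:
t(Bull) = 1 + 0.3·t(Bull) + 0.3·t(Flat)
t(Flat) = 1 + 0.4·t(Bull) + 0.1·t(Flat)
Solving: t(Bull) = 2.3529, t(Flat) = 2.1569.
Expected months from Flat to Bear: 2.1569.

2.1569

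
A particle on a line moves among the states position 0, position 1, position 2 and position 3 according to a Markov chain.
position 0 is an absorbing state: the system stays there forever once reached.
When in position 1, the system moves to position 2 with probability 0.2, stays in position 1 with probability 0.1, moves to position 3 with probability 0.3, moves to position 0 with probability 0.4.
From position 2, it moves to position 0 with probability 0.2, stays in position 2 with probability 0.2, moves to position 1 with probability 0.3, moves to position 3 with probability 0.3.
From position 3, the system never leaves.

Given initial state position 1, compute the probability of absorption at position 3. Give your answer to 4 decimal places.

Let h(s) be the probability of absorption at position 3 starting from transient state s. Then h(position 3) = 1 and h(position 0) = 0. By first-step analysis:
h(position 1) = 0.4·0 + 0.1·h(position 1) + 0.2·h(position 2) + 0.3·1
h(position 2) = 0.2·0 + 0.3·h(position 1) + 0.2·h(position 2) + 0.3·1
Solving: h(position 1) = 0.4545, h(position 2) = 0.5455.
Starting from position 1, the probability is 0.4545.

0.4545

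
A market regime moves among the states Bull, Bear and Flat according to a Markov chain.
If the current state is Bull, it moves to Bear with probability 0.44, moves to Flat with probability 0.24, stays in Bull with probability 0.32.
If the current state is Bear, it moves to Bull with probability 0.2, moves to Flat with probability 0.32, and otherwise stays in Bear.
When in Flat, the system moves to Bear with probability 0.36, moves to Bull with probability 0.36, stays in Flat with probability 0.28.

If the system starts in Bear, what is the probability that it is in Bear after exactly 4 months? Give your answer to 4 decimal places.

0.4345

Propagate the distribution vector 4 months from Bear.
After 0 months: (0.0000, 1.0000, 0.0000)
After 1 month: (0.2000, 0.4800, 0.3200)
After 2 months: (0.2752, 0.4336, 0.2912)
After 3 months: (0.2796, 0.4340, 0.2863)
After 4 months: (0.2794, 0.4345, 0.2862)
P(in Bear after 4 months) = 0.4345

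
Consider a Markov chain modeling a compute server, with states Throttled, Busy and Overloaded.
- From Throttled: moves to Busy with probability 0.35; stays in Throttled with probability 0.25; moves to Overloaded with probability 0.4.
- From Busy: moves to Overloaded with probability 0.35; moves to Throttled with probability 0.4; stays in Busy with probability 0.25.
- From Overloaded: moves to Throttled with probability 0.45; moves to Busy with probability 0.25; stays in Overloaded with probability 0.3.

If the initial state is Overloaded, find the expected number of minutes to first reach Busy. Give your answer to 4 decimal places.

3.4783

Let t(s) be the expected number of minutes to first reach Busy from state s, with t(Busy) = 0. Conditioning on the first minute:
t(Throttled) = 1 + 0.25·t(Throttled) + 0.4·t(Overloaded)
t(Overloaded) = 1 + 0.45·t(Throttled) + 0.3·t(Overloaded)
Solving: t(Throttled) = 3.1884, t(Overloaded) = 3.4783.
Expected minutes from Overloaded to Busy: 3.4783.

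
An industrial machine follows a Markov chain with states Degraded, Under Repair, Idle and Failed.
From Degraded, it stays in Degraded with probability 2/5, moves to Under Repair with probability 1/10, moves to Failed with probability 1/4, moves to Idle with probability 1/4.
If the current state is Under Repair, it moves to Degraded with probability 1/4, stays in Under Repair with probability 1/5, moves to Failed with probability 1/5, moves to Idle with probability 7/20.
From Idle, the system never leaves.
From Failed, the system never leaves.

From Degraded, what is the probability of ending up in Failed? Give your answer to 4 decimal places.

Let h(s) be the probability of absorption at Failed starting from transient state s. Then h(Failed) = 1 and h(Idle) = 0. By first-step analysis:
h(Degraded) = 0.4·h(Degraded) + 0.1·h(Under Repair) + 0.25·0 + 0.25·1
h(Under Repair) = 0.25·h(Degraded) + 0.2·h(Under Repair) + 0.35·0 + 0.2·1
Solving: h(Degraded) = 0.4835, h(Under Repair) = 0.4011.
Starting from Degraded, the probability is 0.4835.

0.4835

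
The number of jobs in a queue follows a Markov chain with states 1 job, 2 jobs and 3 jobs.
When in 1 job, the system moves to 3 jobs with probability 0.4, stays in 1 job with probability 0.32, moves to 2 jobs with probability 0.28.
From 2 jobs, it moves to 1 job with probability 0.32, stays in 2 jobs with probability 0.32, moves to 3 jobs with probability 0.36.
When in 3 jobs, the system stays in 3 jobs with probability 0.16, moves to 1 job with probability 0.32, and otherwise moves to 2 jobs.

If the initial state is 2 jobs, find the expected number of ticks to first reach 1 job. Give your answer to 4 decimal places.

3.1250

Let t(s) be the expected number of ticks to first reach 1 job from state s, with t(1 job) = 0. Conditioning on the first tick:
t(2 jobs) = 1 + 0.32·t(2 jobs) + 0.36·t(3 jobs)
t(3 jobs) = 1 + 0.52·t(2 jobs) + 0.16·t(3 jobs)
Solving: t(2 jobs) = 3.1250, t(3 jobs) = 3.1250.
Expected ticks from 2 jobs to 1 job: 3.1250.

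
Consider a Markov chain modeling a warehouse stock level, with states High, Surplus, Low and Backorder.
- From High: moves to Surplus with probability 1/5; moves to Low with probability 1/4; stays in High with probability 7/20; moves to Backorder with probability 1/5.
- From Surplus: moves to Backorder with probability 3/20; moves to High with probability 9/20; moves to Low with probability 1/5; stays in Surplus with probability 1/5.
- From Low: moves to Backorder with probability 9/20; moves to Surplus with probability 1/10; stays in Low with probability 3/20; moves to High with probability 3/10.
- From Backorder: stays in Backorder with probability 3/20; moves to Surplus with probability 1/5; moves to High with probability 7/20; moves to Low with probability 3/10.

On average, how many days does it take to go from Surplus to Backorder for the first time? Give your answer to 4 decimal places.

Let t(s) be the expected number of days to first reach Backorder from state s, with t(Backorder) = 0. Conditioning on the first day:
t(High) = 1 + 0.35·t(High) + 0.2·t(Surplus) + 0.25·t(Low)
t(Surplus) = 1 + 0.45·t(High) + 0.2·t(Surplus) + 0.2·t(Low)
t(Low) = 1 + 0.3·t(High) + 0.1·t(Surplus) + 0.15·t(Low)
Solving: t(High) = 4.0669, t(Surplus) = 4.3175, t(Low) = 3.1198.
Expected days from Surplus to Backorder: 4.3175.

4.3175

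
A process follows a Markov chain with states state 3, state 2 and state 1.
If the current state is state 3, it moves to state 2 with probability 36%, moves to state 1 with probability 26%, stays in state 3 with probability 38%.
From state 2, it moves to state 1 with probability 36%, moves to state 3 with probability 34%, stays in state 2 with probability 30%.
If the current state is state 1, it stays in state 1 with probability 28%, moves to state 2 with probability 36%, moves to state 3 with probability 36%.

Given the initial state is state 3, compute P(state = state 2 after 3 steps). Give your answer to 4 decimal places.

Propagate the distribution vector 3 steps from state 3.
After 0 steps: (1.0000, 0.0000, 0.0000)
After 1 step: (0.3800, 0.3600, 0.2600)
After 2 steps: (0.3604, 0.3384, 0.3012)
After 3 steps: (0.3604, 0.3397, 0.2999)
P(in state 2 after 3 steps) = 0.3397

0.3397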